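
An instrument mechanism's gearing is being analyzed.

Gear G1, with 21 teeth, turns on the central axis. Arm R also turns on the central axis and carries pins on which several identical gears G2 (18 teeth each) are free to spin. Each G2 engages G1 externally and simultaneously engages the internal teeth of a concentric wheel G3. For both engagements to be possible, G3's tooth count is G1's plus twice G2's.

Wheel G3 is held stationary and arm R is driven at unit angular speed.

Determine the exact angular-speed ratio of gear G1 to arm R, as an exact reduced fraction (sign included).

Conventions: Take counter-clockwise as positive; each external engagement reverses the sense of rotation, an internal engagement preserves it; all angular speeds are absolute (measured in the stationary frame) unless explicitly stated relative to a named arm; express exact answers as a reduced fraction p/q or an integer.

topology: planetary set — G1 21T / G2 18T / G3 57T, arm = carrier (Willis)
ring teeth: 21 + 2·18 = 57
21(ω_sun−ω_arm) = −57(ω_ring−ω_arm),  ω_ring = 0, ω_arm = 1
ω_sun = 1 − (57/21)(0−1) = 26/7
ω_out/ω_in = 26/7

26/7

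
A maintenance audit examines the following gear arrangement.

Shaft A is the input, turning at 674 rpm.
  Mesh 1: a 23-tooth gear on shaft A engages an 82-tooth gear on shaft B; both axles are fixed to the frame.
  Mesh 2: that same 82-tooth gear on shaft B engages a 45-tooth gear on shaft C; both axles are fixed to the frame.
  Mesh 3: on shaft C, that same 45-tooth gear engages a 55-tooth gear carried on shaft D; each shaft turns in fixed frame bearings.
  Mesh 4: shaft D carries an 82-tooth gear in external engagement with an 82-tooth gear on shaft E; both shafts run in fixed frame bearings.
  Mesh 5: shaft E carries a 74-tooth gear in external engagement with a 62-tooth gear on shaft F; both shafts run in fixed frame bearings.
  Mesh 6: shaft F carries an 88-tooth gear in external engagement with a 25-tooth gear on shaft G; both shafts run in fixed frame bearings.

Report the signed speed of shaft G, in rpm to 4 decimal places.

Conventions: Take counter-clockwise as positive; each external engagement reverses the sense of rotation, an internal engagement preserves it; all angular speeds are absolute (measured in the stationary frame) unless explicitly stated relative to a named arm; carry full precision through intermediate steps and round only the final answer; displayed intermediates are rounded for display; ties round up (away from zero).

+1184.1528 rpm

topology: fixed-axis compound train — 6 meshes, A→G
mesh 1 [23T→82T]: ω = 674.0000×23/82 = 189.0488 rpm, sense flips to −
mesh 2 [82T→45T]: ω = 189.0488×82/45 = 344.4889 rpm, sense flips to +
mesh 3 [45T→55T]: ω = 344.4889×45/55 = 281.8545 rpm, sense flips to −
mesh 4 [82T→82T]: ω = 281.8545×82/82 = 281.8545 rpm, sense flips to +
mesh 5 [74T→62T]: ω = 281.8545×74/62 = 336.4070 rpm, sense flips to −
mesh 6 [88T→25T]: ω = 336.4070×88/25 = 1184.1528 rpm, sense flips to +
signed output speed = +1184.1528 rpm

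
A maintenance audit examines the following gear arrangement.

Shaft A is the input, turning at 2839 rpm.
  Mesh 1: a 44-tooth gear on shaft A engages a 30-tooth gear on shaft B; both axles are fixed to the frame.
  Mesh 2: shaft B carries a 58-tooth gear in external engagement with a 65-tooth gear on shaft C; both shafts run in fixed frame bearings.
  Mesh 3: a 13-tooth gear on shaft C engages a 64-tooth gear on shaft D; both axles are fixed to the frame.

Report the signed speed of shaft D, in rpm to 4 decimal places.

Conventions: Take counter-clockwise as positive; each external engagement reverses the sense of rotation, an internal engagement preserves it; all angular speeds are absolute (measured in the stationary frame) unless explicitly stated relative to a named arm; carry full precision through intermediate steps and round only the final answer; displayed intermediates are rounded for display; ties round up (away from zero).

-754.7008 rpm

topology: fixed-axis compound train — 3 meshes, A→D
mesh 1 [44T→30T]: ω = 2839.0000×44/30 = 4163.8667 rpm, sense flips to −
mesh 2 [58T→65T]: ω = 4163.8667×58/65 = 3715.4503 rpm, sense flips to +
mesh 3 [13T→64T]: ω = 3715.4503×13/64 = 754.7008 rpm, sense flips to −
signed output speed = -754.7008 rpm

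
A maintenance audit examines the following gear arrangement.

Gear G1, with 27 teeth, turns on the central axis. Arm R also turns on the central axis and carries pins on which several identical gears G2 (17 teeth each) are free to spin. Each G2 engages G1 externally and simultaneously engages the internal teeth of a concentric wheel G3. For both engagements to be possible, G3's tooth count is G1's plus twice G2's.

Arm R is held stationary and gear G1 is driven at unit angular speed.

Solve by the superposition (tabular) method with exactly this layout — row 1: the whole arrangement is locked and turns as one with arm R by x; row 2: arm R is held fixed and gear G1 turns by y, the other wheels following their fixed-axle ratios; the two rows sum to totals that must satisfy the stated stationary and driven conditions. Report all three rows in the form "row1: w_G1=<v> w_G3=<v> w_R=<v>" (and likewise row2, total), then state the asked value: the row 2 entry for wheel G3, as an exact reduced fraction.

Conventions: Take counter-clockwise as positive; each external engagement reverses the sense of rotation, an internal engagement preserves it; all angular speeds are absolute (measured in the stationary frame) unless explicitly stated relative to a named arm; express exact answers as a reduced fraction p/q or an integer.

recognized (axles ride arm R): planetary set, 27/17/61 teeth
row 1 (train locked, turned with arm): all members turn x
row 2: sun turns y, ring = −(27/61)·y, arm 0
boundary: total ω_arm = x = 0 and total ω_sun = x + y = 1  ⇒  y = 1, x = 0
row 2 ring = −(27/61)·1 = -27/61
totals (row 1 + row 2): sun 0 + 1 = 1, ring 0 + (-27/61) = -27/61, arm 0 + 0 = 0
asked cell (row2, ring) = -27/61

row1: w_G1=0 w_G3=0 w_R=0
row2: w_G1=1 w_G3=-27/61 w_R=0
total: w_G1=1 w_G3=-27/61 w_R=0
asked value: -27/61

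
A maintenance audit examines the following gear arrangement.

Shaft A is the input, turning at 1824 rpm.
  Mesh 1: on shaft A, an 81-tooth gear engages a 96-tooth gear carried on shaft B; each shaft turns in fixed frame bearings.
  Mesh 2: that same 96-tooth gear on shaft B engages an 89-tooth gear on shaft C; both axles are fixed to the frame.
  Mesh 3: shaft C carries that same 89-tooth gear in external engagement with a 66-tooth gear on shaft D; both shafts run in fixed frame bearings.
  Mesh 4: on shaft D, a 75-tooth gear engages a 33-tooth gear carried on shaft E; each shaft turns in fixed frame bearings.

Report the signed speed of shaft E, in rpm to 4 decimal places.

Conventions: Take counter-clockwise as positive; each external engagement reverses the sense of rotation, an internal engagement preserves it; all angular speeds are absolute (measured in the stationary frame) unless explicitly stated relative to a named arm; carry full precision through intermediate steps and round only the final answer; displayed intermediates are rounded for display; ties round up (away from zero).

topology: fixed-axis compound train — 4 meshes, A→E
mesh 1 [81T→96T]: ω = 1824.0000×81/96 = 1539.0000 rpm, sense flips to −
mesh 2 [96T→89T]: ω = 1539.0000×96/89 = 1660.0449 rpm, sense flips to +
mesh 3 [89T→66T]: ω = 1660.0449×89/66 = 2238.5455 rpm, sense flips to −
mesh 4 [75T→33T]: ω = 2238.5455×75/33 = 5087.6033 rpm, sense flips to +
signed output speed = +5087.6033 rpm

+5087.6033 rpm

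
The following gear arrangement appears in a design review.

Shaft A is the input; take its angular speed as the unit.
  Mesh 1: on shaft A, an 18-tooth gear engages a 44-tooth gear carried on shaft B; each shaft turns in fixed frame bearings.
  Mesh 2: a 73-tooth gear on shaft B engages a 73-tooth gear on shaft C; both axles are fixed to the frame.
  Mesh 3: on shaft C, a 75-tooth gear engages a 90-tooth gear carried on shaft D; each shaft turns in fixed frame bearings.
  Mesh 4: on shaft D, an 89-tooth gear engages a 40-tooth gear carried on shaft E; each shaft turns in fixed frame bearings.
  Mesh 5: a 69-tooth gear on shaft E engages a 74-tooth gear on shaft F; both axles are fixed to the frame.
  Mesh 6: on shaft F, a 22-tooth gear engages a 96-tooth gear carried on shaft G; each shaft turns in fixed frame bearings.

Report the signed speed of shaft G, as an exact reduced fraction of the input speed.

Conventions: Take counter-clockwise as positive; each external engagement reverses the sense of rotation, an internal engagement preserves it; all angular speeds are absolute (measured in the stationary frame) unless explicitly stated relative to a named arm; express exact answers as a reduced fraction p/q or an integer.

6-mesh fixed-axis compound train (all bearings frame-fixed)
mesh 1 [18T→44T]: |ω|/ω_in = 1×18/44 = 9/22, sense flips to −
mesh 2 [73T→73T]: |ω|/ω_in = (9/22)×73/73 = 9/22, sense flips to +
mesh 3 [75T→90T]: |ω|/ω_in = (9/22)×75/90 = 15/44, sense flips to −
mesh 4 [89T→40T]: |ω|/ω_in = (15/44)×89/40 = 267/352, sense flips to +
mesh 5 [69T→74T]: |ω|/ω_in = (267/352)×69/74 = 18423/26048, sense flips to −
mesh 6 [22T→96T]: |ω|/ω_in = (18423/26048)×22/96 = 6141/37888, sense flips to +
signed output speed (× input speed) = 6141/37888

6141/37888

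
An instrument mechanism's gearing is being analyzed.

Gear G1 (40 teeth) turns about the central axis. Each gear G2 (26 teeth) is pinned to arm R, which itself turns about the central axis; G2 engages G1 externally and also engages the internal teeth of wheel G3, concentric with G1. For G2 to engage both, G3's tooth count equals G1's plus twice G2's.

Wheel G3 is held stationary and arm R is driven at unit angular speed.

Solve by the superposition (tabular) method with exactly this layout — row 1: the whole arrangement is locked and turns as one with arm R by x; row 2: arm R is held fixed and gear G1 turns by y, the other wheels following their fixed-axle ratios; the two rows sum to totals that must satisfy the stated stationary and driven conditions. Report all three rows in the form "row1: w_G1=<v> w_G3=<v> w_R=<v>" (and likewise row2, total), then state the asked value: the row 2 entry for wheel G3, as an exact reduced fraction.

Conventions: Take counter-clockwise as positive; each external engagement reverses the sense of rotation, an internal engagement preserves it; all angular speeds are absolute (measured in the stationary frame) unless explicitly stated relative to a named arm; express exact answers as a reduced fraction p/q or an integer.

recognized (axles ride arm R): planetary set, 40/26/92 teeth
row 1 — lock + rotate with arm: ω_sun = ω_ring = ω_arm = x
superposition row 2 [arm held]: sun y, ring −(40/92)·y, arm 0
boundary: total ω_ring = x − (40/92)·y = 0 and total ω_arm = x = 1  ⇒  y = 23/10, x = 1
row 2 ring = −(40/92)·23/10 = -1
totals (row 1 + row 2): sun 1 + 23/10 = 33/10, ring 1 + (-1) = 0, arm 1 + 0 = 1
asked cell (row2, ring) = -1

row1: w_G1=1 w_G3=1 w_R=1
row2: w_G1=23/10 w_G3=-1 w_R=0
total: w_G1=33/10 w_G3=0 w_R=1
asked value: -1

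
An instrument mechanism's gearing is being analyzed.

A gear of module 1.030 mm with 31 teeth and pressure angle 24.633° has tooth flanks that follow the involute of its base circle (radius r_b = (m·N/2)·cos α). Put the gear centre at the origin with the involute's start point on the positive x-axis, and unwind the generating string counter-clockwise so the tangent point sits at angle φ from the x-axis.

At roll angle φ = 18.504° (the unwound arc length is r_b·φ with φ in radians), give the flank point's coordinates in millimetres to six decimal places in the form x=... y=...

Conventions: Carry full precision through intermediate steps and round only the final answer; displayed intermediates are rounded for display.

x=15.249315 y=0.161251

class = single-mesh tooth geometry [base-circle involute, m = 1.030, 31T]
pitch radius r_p = m·N/2 = 1.030·31/2 = 15.965000
base radius r_b = r_p·cos α = 15.965000·cos 24.633° = 14.512124
roll angle φ = 18.504° = 0.32295572 rad
x = r_b·(cos φ + φ·sin φ) = 15.249315
y = r_b·(sin φ − φ·cos φ) = 0.161251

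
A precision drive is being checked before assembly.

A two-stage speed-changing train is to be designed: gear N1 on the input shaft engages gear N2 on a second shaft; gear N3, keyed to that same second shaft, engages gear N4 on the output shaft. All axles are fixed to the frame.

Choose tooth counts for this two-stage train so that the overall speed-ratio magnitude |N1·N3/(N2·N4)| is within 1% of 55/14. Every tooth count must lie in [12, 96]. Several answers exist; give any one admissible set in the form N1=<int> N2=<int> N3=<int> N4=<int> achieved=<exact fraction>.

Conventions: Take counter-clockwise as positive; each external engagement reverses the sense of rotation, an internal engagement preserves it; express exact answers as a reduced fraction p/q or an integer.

class = fixed-axis compound train [2-stage, 55/14 wanted]
target = 55/14 in lowest terms: an exact hit needs N1·N3 = k·55 and N2·N4 = k·14 for one integer k, every count in [12, 96]; additionally prefer no 1:1 stage (N1 ≠ N2, N3 ≠ N4)
k = 1…11: no 1:1-free in-range split of k·55 and k·14 into factor pairs; take k = 12
k = 12: N1·N3 = 660 = 12·55, N2·N4 = 168 = 14·12
achieved = 12·55/(14·12) = 55/14; |achieved − target| = 0 ≤ 11/280 ✓

N1=12 N2=14 N3=55 N4=12 achieved=55/14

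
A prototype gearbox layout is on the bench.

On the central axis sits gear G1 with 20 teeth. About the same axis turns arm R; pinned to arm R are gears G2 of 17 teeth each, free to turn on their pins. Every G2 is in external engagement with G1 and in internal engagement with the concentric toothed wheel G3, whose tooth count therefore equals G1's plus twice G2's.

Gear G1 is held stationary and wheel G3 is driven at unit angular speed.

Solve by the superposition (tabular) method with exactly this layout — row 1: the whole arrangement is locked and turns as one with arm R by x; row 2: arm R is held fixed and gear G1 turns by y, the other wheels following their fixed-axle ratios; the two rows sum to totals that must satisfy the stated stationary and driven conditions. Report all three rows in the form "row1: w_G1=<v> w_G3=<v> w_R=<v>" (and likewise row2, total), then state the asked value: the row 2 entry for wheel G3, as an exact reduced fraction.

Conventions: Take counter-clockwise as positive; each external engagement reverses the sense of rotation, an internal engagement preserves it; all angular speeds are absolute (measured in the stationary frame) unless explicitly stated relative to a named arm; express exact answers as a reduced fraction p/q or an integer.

class = planetary set [G3 = 20+2·17 = 54; Willis about the carrier]
row 1: whole set turns with the arm by x
row 2 (arm held, sun turns y): ω_ring = −(20/54)·y, ω_arm = 0
boundary: total ω_sun = x + y = 0 and total ω_ring = x − (20/54)·y = 1  ⇒  y = -27/37, x = 27/37
row 2 ring = −(20/54)·(-27/37) = 10/37
totals (row 1 + row 2): sun 27/37 + (-27/37) = 0, ring 27/37 + 10/37 = 1, arm 27/37 + 0 = 27/37
asked cell (row2, ring) = 10/37

row1: w_G1=27/37 w_G3=27/37 w_R=27/37
row2: w_G1=-27/37 w_G3=10/37 w_R=0
total: w_G1=0 w_G3=1 w_R=27/37
asked value: 10/37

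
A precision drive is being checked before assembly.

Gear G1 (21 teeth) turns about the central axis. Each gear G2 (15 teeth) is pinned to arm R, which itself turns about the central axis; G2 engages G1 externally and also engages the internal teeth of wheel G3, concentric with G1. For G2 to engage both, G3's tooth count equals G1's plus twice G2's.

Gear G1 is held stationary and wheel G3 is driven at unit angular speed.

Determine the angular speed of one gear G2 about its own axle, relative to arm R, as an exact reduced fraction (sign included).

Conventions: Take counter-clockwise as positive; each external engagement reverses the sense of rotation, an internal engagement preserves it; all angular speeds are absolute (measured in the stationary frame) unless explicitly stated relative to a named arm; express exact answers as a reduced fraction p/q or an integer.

119/120

recognized (axles ride arm R): planetary set, 21/15/51 teeth
ring teeth: 21 + 2·15 = 51
21(ω_sun−ω_arm) = −51(ω_ring−ω_arm),  ω_sun = 0, ω_ring = 1
21(0−ω_arm) = −51(1−ω_arm)  ⇒  72·ω_arm = 51  ⇒  ω_arm = 17/24
sun–planet mesh: 21·(0−17/24) = −15·(ω_p−ω_arm)  ⇒  ω_p−ω_arm = 119/120
exact speed ratio = 119/120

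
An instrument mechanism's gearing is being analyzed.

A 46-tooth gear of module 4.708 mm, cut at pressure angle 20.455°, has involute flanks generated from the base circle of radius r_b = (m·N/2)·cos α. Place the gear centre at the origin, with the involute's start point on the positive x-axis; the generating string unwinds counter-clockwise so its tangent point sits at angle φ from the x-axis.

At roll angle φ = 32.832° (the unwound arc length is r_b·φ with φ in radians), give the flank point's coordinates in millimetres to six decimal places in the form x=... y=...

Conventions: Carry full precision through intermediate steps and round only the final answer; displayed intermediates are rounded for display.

recognized (one wheel, involute flank): single-mesh tooth geometry, m = 4.708, N = 46
pitch radius r_p = m·N/2 = 4.708·46/2 = 108.284000
base radius r_b = r_p·cos α = 108.284000·cos 20.455° = 101.456364
roll angle φ = 32.832° = 0.57302650 rad
x = r_b·(cos φ + φ·sin φ) = 116.770801
y = r_b·(sin φ − φ·cos φ) = 6.156787

x=116.770801 y=6.156787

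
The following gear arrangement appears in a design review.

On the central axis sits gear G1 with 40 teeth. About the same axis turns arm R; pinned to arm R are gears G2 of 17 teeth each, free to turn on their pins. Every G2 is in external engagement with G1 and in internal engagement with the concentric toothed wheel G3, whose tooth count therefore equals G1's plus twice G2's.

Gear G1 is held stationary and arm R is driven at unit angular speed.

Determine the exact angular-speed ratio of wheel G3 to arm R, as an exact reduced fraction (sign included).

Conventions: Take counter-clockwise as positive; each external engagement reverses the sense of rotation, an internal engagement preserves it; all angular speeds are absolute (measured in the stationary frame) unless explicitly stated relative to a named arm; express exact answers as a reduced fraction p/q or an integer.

class = planetary set [G3 = 40+2·17 = 74; Willis about the carrier]
ring teeth: 40 + 2·17 = 74
40(ω_sun−ω_arm) = −74(ω_ring−ω_arm),  ω_sun = 0, ω_arm = 1
ω_ring = 1 − (40/74)(0−1) = 57/37
ω_out/ω_in = 57/37

57/37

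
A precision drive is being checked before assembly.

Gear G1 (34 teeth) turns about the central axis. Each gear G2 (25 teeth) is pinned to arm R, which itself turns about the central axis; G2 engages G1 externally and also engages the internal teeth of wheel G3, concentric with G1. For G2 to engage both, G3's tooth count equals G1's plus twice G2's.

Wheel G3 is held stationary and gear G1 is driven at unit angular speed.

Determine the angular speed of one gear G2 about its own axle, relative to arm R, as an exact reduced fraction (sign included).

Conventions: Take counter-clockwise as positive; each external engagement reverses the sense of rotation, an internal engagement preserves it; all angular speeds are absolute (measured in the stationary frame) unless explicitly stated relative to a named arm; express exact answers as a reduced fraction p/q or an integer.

-1428/1475

class = planetary set [G3 = 34+2·25 = 84; Willis about the carrier]
ring teeth: 34 + 2·25 = 84
34(ω_sun−ω_arm) = −84(ω_ring−ω_arm),  ω_ring = 0, ω_sun = 1
34(1−ω_arm) = −84(0−ω_arm)  ⇒  118·ω_arm = 34  ⇒  ω_arm = 17/59
sun–planet mesh: 34·(1−17/59) = −25·(ω_p−ω_arm)  ⇒  ω_p−ω_arm = -1428/1475
exact speed ratio = -1428/1475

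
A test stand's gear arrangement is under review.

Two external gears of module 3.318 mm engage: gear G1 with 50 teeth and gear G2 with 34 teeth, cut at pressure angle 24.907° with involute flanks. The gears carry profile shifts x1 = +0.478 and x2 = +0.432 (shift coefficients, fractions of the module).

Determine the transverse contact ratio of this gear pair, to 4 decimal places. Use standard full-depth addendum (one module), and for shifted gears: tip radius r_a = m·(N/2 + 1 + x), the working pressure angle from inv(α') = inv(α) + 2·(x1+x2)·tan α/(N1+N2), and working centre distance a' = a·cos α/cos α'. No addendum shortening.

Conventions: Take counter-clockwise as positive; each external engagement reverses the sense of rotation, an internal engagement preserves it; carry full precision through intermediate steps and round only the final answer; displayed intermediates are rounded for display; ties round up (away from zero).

topology: single-mesh involute geometry — m = 3.318, 50T/34T pair
base radii: r_b1 = 75.235034, r_b2 = 51.159823
tip radii: r_a1 = 87.854004, r_a2 = 61.157376
inv(α') = inv(24.907°) + 2·(+0.478+0.432)·tan α/(50+34) = 0.03968444  ⇒  α' = 27.30448°
a' = a·cos α / cos α' = 139.3560·cos 24.907°/cos 27.30448° = 142.243426
action lengths: √(r_a1²−r_b1²) = 45.365358, √(r_a2²−r_b2²) = 33.509658
base pitch p_b = π·m·cos α = 9.454313
CR = (45.365358 + 33.509658 − 142.243426·sin 27.30448°)/9.454313 = 1.441167
contact ratio ≈ 1.4412

1.4412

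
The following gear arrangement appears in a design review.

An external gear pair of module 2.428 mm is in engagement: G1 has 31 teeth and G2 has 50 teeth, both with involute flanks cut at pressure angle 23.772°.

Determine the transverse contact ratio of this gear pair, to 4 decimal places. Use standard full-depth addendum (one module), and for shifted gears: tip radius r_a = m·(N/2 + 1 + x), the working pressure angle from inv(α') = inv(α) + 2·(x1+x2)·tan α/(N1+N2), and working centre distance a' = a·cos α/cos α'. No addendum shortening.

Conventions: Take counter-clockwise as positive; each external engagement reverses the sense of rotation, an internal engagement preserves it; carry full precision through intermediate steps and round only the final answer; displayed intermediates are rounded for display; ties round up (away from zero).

1.5493

topology: single-mesh involute geometry — m = 2.428, 31T/50T pair
base radii: r_b1 = 34.441010, r_b2 = 55.550016
tip radii: r_a1 = 40.062000, r_a2 = 63.128000
no profile shift: α' = α, a' = a
action lengths: √(r_a1²−r_b1²) = 20.464132, √(r_a2²−r_b2²) = 29.989000
base pitch p_b = π·m·cos α = 6.980621
CR = (20.464132 + 29.989000 − 98.334000·sin 23.77200°)/6.980621 = 1.549272
contact ratio ≈ 1.5493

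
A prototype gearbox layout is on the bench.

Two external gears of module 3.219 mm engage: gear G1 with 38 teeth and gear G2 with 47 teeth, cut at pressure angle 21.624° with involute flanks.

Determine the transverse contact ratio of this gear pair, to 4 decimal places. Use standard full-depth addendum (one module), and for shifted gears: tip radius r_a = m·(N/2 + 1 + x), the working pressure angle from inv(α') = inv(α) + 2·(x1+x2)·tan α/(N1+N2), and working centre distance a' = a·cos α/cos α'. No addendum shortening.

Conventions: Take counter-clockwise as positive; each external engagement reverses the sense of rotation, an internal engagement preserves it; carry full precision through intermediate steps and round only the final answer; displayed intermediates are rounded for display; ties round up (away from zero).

1.6472

single-mesh involute tooth geometry (38T engaging 47T at module 3.219)
base radii: r_b1 = 56.856624, r_b2 = 70.322666
tip radii: r_a1 = 64.380000, r_a2 = 78.865500
no profile shift: α' = α, a' = a
action lengths: √(r_a1²−r_b1²) = 30.201138, √(r_a2²−r_b2²) = 35.699996
base pitch p_b = π·m·cos α = 9.401071
CR = (30.201138 + 35.699996 − 136.807500·sin 21.62400°)/9.401071 = 1.647223
contact ratio ≈ 1.6472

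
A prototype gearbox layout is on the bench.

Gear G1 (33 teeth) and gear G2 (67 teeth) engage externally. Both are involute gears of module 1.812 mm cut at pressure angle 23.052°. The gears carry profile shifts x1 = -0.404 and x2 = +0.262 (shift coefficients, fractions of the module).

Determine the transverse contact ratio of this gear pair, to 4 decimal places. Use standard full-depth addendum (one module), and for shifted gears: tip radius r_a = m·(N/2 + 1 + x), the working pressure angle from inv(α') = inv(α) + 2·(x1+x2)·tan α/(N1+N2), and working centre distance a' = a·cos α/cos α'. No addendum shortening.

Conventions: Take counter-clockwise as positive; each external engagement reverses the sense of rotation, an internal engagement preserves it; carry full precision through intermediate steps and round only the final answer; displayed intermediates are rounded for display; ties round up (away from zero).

1.6322

class = single-mesh tooth geometry [involute pair 33T × 67T, m = 1.812]
base radii: r_b1 = 27.510640, r_b2 = 55.854937
tip radii: r_a1 = 30.977952, r_a2 = 62.988744
inv(α') = inv(23.052°) + 2·(-0.404+0.262)·tan α/(33+67) = 0.02200447  ⇒  α' = 22.66233°
a' = a·cos α / cos α' = 90.6000·cos 23.052°/cos 22.66233° = 90.340629
action lengths: √(r_a1²−r_b1²) = 14.240722, √(r_a2²−r_b2²) = 29.117141
base pitch p_b = π·m·cos α = 5.238014
CR = (14.240722 + 29.117141 − 90.340629·sin 22.66233°)/5.238014 = 1.632237
contact ratio ≈ 1.6322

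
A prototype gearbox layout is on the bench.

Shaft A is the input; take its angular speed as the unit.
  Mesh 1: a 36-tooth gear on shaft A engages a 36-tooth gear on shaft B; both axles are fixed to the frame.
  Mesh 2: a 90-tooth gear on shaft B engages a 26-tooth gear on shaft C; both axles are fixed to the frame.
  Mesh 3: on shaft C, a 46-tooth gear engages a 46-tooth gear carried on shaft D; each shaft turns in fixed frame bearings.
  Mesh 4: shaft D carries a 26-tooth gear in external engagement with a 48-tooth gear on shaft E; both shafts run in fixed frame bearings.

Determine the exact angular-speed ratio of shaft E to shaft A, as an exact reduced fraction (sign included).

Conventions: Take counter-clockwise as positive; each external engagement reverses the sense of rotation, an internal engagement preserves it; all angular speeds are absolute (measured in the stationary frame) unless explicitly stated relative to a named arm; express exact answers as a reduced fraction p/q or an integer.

class = fixed-axis compound train [4 meshes; 4 ratios multiply, 4 sense flips]
mesh 1 [36T→36T]: running ratio 1, sense −
mesh 2 [90T→26T]: running ratio 45/13, sense +
mesh 3 [46T→46T]: running ratio 45/13, sense −
mesh 4 [26T→48T]: running ratio 15/8, sense +
ω_out/ω_in = 15/8

15/8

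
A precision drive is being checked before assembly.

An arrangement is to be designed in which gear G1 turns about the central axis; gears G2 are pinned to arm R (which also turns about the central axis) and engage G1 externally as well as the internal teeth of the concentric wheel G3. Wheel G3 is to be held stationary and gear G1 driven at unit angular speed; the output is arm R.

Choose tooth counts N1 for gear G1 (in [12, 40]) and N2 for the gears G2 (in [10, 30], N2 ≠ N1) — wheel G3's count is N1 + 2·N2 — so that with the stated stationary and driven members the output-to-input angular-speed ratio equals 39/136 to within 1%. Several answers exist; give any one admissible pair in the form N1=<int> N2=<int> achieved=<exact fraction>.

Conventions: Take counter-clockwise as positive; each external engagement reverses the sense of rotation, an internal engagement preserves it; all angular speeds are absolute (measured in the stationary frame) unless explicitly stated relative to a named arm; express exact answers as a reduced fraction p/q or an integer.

planetary set to be sized for 39/136 (Willis relation)
Willis with ω_ring = 0: ω_arm/ω_sun = N1/(N1+N3); set equal to 39/136  ⇒  N3/N1 = 1/(39/136) − 1 = 97/39
N3 = N1 + 2·N2  ⇒  N2/N1 = (N3/N1 − 1)/2 = (97/39 − 1)/2 = 29/39
smallest multiple with N1 ≥ 12 and N2 ≥ 10: k = 1  ⇒  N1 = 1·39 = 39, N2 = 1·29 = 29 (N1 ≤ 40, N2 ≤ 30, N2 ≠ N1 ✓), N3 = 39 + 2·29 = 97
check: N1/(N1+N3) with N1 = 39, N3 = 97 gives 39/136; |achieved − target| = 0 ≤ 39/13600 ✓

N1=39 N2=29 achieved=39/136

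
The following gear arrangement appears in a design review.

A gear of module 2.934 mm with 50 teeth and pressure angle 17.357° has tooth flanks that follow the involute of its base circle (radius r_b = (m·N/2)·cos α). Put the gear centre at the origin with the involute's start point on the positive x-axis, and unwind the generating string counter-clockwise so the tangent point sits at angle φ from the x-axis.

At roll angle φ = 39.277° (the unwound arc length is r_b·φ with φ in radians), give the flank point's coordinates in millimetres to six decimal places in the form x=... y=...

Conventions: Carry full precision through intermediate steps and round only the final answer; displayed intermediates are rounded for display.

x=84.577100 y=7.170311

single-mesh involute tooth geometry (50T wheel at module 2.934)
pitch radius r_p = m·N/2 = 2.934·50/2 = 73.350000
base radius r_b = r_p·cos α = 73.350000·cos 17.357° = 70.009970
roll angle φ = 39.277° = 0.68551297 rad
x = r_b·(cos φ + φ·sin φ) = 84.577100
y = r_b·(sin φ − φ·cos φ) = 7.170311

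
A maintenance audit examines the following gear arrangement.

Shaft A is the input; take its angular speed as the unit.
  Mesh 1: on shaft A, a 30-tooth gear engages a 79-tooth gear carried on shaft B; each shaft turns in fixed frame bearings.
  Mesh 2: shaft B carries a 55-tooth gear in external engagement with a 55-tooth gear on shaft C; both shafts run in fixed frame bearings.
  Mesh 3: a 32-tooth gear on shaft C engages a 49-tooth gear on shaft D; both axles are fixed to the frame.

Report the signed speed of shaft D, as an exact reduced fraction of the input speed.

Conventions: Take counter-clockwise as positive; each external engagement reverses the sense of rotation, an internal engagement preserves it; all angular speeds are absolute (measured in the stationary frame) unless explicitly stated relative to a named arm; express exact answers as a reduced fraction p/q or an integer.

3-mesh fixed-axis compound train (all bearings frame-fixed)
mesh 1 [30T→79T]: |ω|/ω_in = 1×30/79 = 30/79, sense flips to −
mesh 2 [55T→55T]: |ω|/ω_in = (30/79)×55/55 = 30/79, sense flips to +
mesh 3 [32T→49T]: |ω|/ω_in = (30/79)×32/49 = 960/3871, sense flips to −
signed output speed (× input speed) = -960/3871

-960/3871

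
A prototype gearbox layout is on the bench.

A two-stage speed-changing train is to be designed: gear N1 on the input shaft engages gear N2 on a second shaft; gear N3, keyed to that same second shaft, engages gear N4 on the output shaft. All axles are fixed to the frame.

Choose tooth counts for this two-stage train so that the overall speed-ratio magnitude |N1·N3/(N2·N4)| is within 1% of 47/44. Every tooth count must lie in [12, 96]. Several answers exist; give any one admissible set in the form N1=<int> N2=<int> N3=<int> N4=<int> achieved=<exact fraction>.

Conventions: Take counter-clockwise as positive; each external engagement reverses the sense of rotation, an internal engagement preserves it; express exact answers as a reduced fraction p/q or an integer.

N1=12 N2=44 N3=47 N4=12 achieved=47/44

2-stage fixed-axis compound train for ratio 47/44
target = 47/44 in lowest terms: an exact hit needs N1·N3 = k·47 and N2·N4 = k·44 for one integer k, every count in [12, 96]; additionally prefer no 1:1 stage (N1 ≠ N2, N3 ≠ N4)
k = 1…11: no 1:1-free in-range split of k·47 and k·44 into factor pairs; take k = 12
k = 12: N1·N3 = 564 = 12·47, N2·N4 = 528 = 44·12
achieved = 12·47/(44·12) = 47/44; |achieved − target| = 0 ≤ 47/4400 ✓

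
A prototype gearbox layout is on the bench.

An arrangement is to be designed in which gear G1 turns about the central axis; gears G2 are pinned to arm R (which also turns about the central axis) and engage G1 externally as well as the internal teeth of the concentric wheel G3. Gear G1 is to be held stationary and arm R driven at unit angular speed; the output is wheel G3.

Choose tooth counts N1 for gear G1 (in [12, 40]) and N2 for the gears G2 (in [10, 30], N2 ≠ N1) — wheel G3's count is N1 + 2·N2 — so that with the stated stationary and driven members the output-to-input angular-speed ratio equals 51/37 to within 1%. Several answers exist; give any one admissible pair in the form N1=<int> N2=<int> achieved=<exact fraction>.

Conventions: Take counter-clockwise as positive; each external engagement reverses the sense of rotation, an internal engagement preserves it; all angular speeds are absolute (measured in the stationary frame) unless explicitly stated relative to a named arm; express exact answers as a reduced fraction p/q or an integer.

planetary set to be sized for 51/37 (Willis relation)
Willis with ω_sun = 0: ω_ring/ω_arm = (N1+N3)/N3; set equal to 51/37  ⇒  N3/N1 = 1/(51/37 − 1) = 37/14
N3 = N1 + 2·N2  ⇒  N2/N1 = (N3/N1 − 1)/2 = (37/14 − 1)/2 = 23/28
smallest multiple with N1 ≥ 12 and N2 ≥ 10: k = 1  ⇒  N1 = 1·28 = 28, N2 = 1·23 = 23 (N1 ≤ 40, N2 ≤ 30, N2 ≠ N1 ✓), N3 = 28 + 2·23 = 74
check: (N1+N3)/N3 with N1 = 28, N3 = 74 gives 51/37; |achieved − target| = 0 ≤ 51/3700 ✓

N1=28 N2=23 achieved=51/37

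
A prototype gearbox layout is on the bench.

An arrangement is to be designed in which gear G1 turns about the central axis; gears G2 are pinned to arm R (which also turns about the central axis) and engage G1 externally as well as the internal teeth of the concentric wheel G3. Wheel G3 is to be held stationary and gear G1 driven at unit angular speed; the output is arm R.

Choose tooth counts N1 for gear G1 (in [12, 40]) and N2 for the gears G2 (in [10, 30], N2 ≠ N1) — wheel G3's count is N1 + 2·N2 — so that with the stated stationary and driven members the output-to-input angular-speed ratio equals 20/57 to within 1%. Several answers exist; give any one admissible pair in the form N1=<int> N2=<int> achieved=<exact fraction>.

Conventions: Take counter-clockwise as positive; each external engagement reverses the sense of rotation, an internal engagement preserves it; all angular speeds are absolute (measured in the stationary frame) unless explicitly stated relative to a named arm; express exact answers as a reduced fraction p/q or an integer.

N1=40 N2=17 achieved=20/57

topology: planetary set — design target 20/57, arm = carrier (Willis)
Willis with ω_ring = 0: ω_arm/ω_sun = N1/(N1+N3); set equal to 20/57  ⇒  N3/N1 = 1/(20/57) − 1 = 37/20
N3 = N1 + 2·N2  ⇒  N2/N1 = (N3/N1 − 1)/2 = (37/20 − 1)/2 = 17/40
smallest multiple with N1 ≥ 12 and N2 ≥ 10: k = 1  ⇒  N1 = 1·40 = 40, N2 = 1·17 = 17 (N1 ≤ 40, N2 ≤ 30, N2 ≠ N1 ✓), N3 = 40 + 2·17 = 74
check: N1/(N1+N3) with N1 = 40, N3 = 74 gives 20/57; |achieved − target| = 0 ≤ 1/285 ✓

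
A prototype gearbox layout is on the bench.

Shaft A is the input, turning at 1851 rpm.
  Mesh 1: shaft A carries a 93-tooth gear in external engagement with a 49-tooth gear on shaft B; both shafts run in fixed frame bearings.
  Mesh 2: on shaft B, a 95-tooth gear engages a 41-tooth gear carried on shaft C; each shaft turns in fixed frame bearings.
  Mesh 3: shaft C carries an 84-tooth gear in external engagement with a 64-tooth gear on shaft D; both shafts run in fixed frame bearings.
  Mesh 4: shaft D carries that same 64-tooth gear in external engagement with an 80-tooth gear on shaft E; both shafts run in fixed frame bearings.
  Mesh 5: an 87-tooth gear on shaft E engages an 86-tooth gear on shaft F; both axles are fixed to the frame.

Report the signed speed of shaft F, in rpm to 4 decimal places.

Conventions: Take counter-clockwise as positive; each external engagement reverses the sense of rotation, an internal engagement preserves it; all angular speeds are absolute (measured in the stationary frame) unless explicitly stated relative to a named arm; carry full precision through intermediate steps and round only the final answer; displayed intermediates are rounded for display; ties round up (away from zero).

-8646.5556 rpm

class = fixed-axis compound train [5 meshes; 5 ratios multiply, 5 sense flips]
mesh 1 [93T→49T]: ω = 1851.0000×93/49 = 3513.1224 rpm, sense flips to −
mesh 2 [95T→41T]: ω = 3513.1224×95/41 = 8140.1618 rpm, sense flips to +
mesh 3 [84T→64T]: ω = 8140.1618×84/64 = 10683.9623 rpm, sense flips to −
mesh 4 [64T→80T]: ω = 10683.9623×64/80 = 8547.1699 rpm, sense flips to +
mesh 5 [87T→86T]: ω = 8547.1699×87/86 = 8646.5556 rpm, sense flips to −
signed output speed = -8646.5556 rpm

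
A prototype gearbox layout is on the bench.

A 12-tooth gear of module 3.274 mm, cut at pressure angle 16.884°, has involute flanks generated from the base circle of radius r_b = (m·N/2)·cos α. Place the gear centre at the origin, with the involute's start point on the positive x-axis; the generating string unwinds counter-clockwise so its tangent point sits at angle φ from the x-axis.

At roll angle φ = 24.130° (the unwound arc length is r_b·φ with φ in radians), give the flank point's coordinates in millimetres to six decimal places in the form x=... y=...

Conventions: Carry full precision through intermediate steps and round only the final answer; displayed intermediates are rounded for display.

single-mesh involute tooth geometry (12T wheel at module 3.274)
pitch radius r_p = m·N/2 = 3.274·12/2 = 19.644000
base radius r_b = r_p·cos α = 19.644000·cos 16.884° = 18.797240
roll angle φ = 24.130° = 0.42114795 rad
x = r_b·(cos φ + φ·sin φ) = 20.391040
y = r_b·(sin φ − φ·cos φ) = 0.459785

x=20.391040 y=0.459785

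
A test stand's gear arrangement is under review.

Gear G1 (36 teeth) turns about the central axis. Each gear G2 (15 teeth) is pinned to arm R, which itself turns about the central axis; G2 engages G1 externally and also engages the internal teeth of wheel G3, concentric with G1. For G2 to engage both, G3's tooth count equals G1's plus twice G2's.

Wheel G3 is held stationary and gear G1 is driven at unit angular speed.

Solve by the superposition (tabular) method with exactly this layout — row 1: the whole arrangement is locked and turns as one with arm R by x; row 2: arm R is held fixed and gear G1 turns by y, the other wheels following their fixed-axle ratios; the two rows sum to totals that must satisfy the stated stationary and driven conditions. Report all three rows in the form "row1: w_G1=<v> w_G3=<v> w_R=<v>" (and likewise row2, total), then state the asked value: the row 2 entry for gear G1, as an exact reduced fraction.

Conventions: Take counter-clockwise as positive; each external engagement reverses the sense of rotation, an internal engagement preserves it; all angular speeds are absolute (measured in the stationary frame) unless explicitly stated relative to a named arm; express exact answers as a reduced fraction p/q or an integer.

row1: w_G1=6/17 w_G3=6/17 w_R=6/17
row2: w_G1=11/17 w_G3=-6/17 w_R=0
total: w_G1=1 w_G3=0 w_R=6/17
asked value: 11/17

planetary set (36T centre, 15T on arm, 66T internal) — Willis relation
row 1 — lock + rotate with arm: ω_sun = ω_ring = ω_arm = x
superposition row 2 [arm held]: sun y, ring −(36/66)·y, arm 0
boundary: total ω_ring = x − (36/66)·y = 0 and total ω_sun = x + y = 1  ⇒  y = 11/17, x = 6/17
row 2 ring = −(36/66)·11/17 = -6/17
totals (row 1 + row 2): sun 6/17 + 11/17 = 1, ring 6/17 + (-6/17) = 0, arm 6/17 + 0 = 6/17
asked cell (row2, sun) = 11/17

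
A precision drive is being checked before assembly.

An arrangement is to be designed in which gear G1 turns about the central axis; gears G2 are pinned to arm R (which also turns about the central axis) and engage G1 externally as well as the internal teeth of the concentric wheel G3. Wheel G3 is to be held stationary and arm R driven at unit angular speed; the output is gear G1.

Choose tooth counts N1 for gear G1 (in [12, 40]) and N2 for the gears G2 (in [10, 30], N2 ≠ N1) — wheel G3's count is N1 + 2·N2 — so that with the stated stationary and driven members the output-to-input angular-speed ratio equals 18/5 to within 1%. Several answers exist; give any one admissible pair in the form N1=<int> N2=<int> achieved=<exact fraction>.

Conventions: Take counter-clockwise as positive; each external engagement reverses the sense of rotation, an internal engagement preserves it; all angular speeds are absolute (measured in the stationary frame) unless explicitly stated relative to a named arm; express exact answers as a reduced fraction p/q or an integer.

N1=15 N2=12 achieved=18/5

topology: planetary set — design target 18/5, arm = carrier (Willis)
Willis with ω_ring = 0: ω_sun/ω_arm = (N1+N3)/N1; set equal to 18/5  ⇒  N3/N1 = 18/5 − 1 = 13/5
N3 = N1 + 2·N2  ⇒  N2/N1 = (N3/N1 − 1)/2 = (13/5 − 1)/2 = 4/5
smallest multiple with N1 ≥ 12 and N2 ≥ 10: k = 3  ⇒  N1 = 3·5 = 15, N2 = 3·4 = 12 (N1 ≤ 40, N2 ≤ 30, N2 ≠ N1 ✓), N3 = 15 + 2·12 = 39
check: (N1+N3)/N1 with N1 = 15, N3 = 39 gives 18/5; |achieved − target| = 0 ≤ 9/250 ✓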